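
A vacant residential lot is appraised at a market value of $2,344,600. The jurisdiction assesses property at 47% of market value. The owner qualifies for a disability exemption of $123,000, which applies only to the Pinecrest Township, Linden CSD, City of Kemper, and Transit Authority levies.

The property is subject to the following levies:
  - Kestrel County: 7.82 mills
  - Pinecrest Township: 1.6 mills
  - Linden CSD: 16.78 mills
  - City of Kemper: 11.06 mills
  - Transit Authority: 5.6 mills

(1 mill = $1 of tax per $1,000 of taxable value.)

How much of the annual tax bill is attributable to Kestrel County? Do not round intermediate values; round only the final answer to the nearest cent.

Assessed value = $2,344,600 × 0.47 = $1,101,962
Kestrel County taxable value = $1,101,962 (exemption does not apply)
Kestrel County levy = $1,101,962 × 0.00782 = $8,617.34284

$8,617.34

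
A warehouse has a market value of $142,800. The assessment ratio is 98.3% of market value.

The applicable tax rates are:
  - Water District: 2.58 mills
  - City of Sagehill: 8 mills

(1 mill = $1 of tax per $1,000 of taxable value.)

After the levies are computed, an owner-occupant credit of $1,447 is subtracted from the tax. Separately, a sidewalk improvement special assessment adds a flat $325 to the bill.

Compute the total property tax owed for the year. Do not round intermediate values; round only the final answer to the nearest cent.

Assessed value = $142,800 × 0.983 = $140,372.4
Water District: $140,372.4 × 0.00258 = $362.160792
City of Sagehill: $140,372.4 × 0.008 = $1,122.9792
Levies subtotal = $1,485.139992
After credit = $1,485.139992 − $1,447 = $38.139992
Total = $38.139992 + $325 = $363.139992

$363.14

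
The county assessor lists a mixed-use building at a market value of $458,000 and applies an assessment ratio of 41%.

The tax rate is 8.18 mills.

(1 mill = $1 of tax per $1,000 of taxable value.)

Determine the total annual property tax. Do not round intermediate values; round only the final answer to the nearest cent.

$1,536.04

Assessed value = $458,000 × 0.41 = $187,780
Tax = $187,780 × 0.00818 = $1,536.0404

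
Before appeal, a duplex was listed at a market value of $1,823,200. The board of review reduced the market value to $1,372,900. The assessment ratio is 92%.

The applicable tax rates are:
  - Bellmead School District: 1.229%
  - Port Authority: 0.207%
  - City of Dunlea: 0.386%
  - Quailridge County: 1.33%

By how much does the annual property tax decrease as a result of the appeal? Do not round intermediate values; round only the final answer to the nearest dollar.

Old assessed value = $1,823,200 × 0.92 = $1,677,344
New assessed value = $1,372,900 × 0.92 = $1,263,068
Combined rate = 0.01229 + 0.00207 + 0.00386 + 0.0133 = 0.03152
Old tax = $1,677,344 × 0.03152 = $52,869.88288
New tax = $1,263,068 × 0.03152 = $39,811.90336
Reduction = $52,869.88288 − $39,811.90336 = $13,057.97952

$13,058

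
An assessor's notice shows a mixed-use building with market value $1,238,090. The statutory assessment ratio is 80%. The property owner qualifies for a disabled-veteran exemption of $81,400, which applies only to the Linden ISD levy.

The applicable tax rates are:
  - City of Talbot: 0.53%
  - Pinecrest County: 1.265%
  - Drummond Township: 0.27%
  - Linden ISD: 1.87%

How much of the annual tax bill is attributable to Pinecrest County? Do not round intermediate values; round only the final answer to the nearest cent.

Assessed value = $1,238,090 × 0.8 = $990,472
Pinecrest County taxable value = $990,472 (exemption does not apply)
Pinecrest County levy = $990,472 × 0.01265 = $12,529.4708

$12,529.47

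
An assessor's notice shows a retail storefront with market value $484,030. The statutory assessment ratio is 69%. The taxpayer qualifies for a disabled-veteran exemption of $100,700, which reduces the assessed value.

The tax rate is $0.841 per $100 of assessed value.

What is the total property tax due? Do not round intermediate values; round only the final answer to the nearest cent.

Assessed value = $484,030 × 0.69 = $333,980.7
Taxable value = $333,980.7 − $100,700 = $233,280.7
Tax = $233,280.7 × 0.00841 = $1,961.890687

$1,961.89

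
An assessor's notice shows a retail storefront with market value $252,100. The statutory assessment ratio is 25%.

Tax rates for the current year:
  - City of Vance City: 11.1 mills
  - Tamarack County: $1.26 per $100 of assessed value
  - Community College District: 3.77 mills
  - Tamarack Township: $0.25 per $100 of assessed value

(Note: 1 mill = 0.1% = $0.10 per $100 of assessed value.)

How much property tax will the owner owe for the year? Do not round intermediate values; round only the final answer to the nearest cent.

Assessed value = $252,100 × 0.25 = $63,025
City of Vance City: $63,025 × 0.0111 = $699.5775
Tamarack County: $63,025 × 0.0126 = $794.115
Community College District: $63,025 × 0.00377 = $237.60425
Tamarack Township: $63,025 × 0.0025 = $157.5625
Total = $1,888.85925

$1,888.86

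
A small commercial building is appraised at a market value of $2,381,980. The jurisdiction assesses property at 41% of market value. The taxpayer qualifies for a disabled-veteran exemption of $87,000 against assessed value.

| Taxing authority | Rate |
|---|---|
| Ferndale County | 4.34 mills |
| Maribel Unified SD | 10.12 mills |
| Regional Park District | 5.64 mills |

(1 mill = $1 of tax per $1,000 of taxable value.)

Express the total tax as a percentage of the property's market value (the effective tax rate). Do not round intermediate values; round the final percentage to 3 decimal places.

0.751%

Assessed value = $2,381,980 × 0.41 = $976,611.8
Taxable value = $976,611.8 − $87,000 = $889,611.8
Ferndale County: $889,611.8 × 0.00434 = $3,860.915212
Maribel Unified SD: $889,611.8 × 0.01012 = $9,002.871416
Regional Park District: $889,611.8 × 0.00564 = $5,017.410552
Total tax = $17,881.19718
Effective rate = $17,881.19718 ÷ $2,381,980 = 0.751% of market value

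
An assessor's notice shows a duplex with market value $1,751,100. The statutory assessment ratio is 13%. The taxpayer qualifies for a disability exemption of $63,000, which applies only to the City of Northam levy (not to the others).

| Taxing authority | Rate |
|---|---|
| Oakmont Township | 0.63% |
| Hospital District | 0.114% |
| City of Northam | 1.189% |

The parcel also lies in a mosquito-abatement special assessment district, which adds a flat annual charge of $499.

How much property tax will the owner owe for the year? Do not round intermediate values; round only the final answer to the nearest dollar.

Assessed value = $1,751,100 × 0.13 = $227,643
Oakmont Township: $227,643 × 0.0063 = $1,434.1509
Hospital District: $227,643 × 0.00114 = $259.51302
City of Northam: ($227,643 − $63,000) × 0.01189 = $164,643 × 0.01189 = $1,957.60527
Levies subtotal = $3,651.26919
Total = $3,651.26919 + $499 = $4,150.26919

$4,150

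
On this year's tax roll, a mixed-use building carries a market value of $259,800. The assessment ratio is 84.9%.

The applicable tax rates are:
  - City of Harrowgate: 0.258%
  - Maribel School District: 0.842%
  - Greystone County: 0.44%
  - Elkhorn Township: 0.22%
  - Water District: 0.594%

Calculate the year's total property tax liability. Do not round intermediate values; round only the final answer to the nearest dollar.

Assessed value = $259,800 × 0.849 = $220,570.2
City of Harrowgate: $220,570.2 × 0.00258 = $569.071116
Maribel School District: $220,570.2 × 0.00842 = $1,857.201084
Greystone County: $220,570.2 × 0.0044 = $970.50888
Elkhorn Township: $220,570.2 × 0.0022 = $485.25444
Water District: $220,570.2 × 0.00594 = $1,310.186988
Total = $569.071116 + $1,857.201084 + $970.50888 + $485.25444 + $1,310.186988 = $5,192.222508

$5,192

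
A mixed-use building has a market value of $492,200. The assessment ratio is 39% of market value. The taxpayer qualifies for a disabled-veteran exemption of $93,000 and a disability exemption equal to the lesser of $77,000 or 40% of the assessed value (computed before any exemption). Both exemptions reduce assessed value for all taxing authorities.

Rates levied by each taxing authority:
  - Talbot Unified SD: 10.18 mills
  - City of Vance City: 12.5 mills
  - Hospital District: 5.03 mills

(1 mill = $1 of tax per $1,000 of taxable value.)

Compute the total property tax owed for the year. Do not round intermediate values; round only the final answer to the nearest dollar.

$614

Assessed value = $492,200 × 0.39 = $191,958
Disability exemption = min($77,000, 40% × $191,958) = min($77,000, $76,783.2) = $76,783.2 (percentage binds)
Taxable value = $191,958 − $93,000 − $76,783.2 = $22,174.8
Talbot Unified SD: $22,174.8 × 0.01018 = $225.739464
City of Vance City: $22,174.8 × 0.0125 = $277.185
Hospital District: $22,174.8 × 0.00503 = $111.539244
Total = $614.463708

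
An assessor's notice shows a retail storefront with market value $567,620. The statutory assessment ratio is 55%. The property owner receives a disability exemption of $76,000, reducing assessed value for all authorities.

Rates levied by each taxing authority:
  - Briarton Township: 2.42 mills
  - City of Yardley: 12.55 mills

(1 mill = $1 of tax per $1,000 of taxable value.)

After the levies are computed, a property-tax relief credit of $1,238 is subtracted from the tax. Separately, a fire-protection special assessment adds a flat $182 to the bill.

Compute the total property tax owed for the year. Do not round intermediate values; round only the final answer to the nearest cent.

Assessed value = $567,620 × 0.55 = $312,191
Taxable value = $312,191 − $76,000 = $236,191
Briarton Township: $236,191 × 0.00242 = $571.58222
City of Yardley: $236,191 × 0.01255 = $2,964.19705
Levies subtotal = $3,535.77927
After credit = $3,535.77927 − $1,238 = $2,297.77927
Total = $2,297.77927 + $182 = $2,479.77927

$2,479.78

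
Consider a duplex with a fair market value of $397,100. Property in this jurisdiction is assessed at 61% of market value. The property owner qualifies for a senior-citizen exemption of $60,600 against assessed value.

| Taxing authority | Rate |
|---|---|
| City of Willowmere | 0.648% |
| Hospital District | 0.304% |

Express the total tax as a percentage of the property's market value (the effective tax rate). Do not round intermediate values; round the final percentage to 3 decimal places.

Assessed value = $397,100 × 0.61 = $242,231
Taxable value = $242,231 − $60,600 = $181,631
City of Willowmere: $181,631 × 0.00648 = $1,176.96888
Hospital District: $181,631 × 0.00304 = $552.15824
Total tax = $1,729.12712
Effective rate = $1,729.12712 ÷ $397,100 = 0.435% of market value

0.435%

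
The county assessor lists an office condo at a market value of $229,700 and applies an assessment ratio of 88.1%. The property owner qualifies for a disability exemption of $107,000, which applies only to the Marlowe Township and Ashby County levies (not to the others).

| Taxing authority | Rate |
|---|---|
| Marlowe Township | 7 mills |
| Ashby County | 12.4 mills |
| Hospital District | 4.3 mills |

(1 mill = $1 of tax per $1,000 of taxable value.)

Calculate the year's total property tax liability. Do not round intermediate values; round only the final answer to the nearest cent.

$2,720.27

Assessed value = $229,700 × 0.881 = $202,365.7
Marlowe Township: ($202,365.7 − $107,000) × 0.007 = $95,365.7 × 0.007 = $667.5599
Ashby County: ($202,365.7 − $107,000) × 0.0124 = $95,365.7 × 0.0124 = $1,182.53468
Hospital District: $202,365.7 × 0.0043 = $870.17251
Total = $2,720.26709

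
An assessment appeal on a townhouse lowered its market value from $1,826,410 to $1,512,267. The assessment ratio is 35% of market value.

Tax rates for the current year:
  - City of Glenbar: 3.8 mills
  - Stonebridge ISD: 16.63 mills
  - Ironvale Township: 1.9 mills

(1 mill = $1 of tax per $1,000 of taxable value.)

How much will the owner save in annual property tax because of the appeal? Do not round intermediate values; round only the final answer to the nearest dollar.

$2,455

Old assessed value = $1,826,410 × 0.35 = $639,243.5
New assessed value = $1,512,267 × 0.35 = $529,293.45
Combined rate = 0.0038 + 0.01663 + 0.0019 = 0.02233
Old tax = $639,243.5 × 0.02233 = $14,274.307355
New tax = $529,293.45 × 0.02233 = $11,819.1227385
Reduction = $14,274.307355 − $11,819.1227385 = $2,455.1846165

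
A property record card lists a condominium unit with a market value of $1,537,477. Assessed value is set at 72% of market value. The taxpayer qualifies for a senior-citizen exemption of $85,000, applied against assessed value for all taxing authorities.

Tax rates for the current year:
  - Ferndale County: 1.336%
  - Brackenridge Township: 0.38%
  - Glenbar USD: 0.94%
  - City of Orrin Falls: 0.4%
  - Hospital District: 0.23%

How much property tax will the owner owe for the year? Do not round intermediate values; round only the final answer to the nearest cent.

Assessed value = $1,537,477 × 0.72 = $1,106,983.44
Taxable value = $1,106,983.44 − $85,000 = $1,021,983.44
Ferndale County: $1,021,983.44 × 0.01336 = $13,653.6987584
Brackenridge Township: $1,021,983.44 × 0.0038 = $3,883.537072
Glenbar USD: $1,021,983.44 × 0.0094 = $9,606.644336
City of Orrin Falls: $1,021,983.44 × 0.004 = $4,087.93376
Hospital District: $1,021,983.44 × 0.0023 = $2,350.561912
Total = $13,653.6987584 + $3,883.537072 + $9,606.644336 + $4,087.93376 + $2,350.561912 = $33,582.3758384

$33,582.38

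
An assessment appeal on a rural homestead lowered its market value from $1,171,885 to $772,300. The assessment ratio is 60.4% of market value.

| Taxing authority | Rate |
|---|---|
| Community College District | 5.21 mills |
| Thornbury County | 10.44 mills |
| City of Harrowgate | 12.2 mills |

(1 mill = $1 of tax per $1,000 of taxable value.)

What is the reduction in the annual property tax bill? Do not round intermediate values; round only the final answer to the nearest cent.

$6,721.58

Old assessed value = $1,171,885 × 0.604 = $707,818.54
New assessed value = $772,300 × 0.604 = $466,469.2
Combined rate = 0.00521 + 0.01044 + 0.0122 = 0.02785
Old tax = $707,818.54 × 0.02785 = $19,712.746339
New tax = $466,469.2 × 0.02785 = $12,991.16722
Reduction = $19,712.746339 − $12,991.16722 = $6,721.579119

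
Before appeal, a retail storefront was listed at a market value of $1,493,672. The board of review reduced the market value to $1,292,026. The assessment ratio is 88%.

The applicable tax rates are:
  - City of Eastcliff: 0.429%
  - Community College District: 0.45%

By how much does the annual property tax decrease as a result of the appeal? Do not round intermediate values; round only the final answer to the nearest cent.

$1,559.77

Old assessed value = $1,493,672 × 0.88 = $1,314,431.36
New assessed value = $1,292,026 × 0.88 = $1,136,982.88
Combined rate = 0.00429 + 0.0045 = 0.00879
Old tax = $1,314,431.36 × 0.00879 = $11,553.8516544
New tax = $1,136,982.88 × 0.00879 = $9,994.0795152
Reduction = $11,553.8516544 − $9,994.0795152 = $1,559.7721392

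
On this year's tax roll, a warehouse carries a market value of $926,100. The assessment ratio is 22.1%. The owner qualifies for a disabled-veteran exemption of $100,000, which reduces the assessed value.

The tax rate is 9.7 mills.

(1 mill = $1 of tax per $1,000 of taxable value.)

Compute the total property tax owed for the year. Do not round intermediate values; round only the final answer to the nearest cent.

$1,015.28

Assessed value = $926,100 × 0.221 = $204,668.1
Taxable value = $204,668.1 − $100,000 = $104,668.1
Tax = $104,668.1 × 0.0097 = $1,015.28057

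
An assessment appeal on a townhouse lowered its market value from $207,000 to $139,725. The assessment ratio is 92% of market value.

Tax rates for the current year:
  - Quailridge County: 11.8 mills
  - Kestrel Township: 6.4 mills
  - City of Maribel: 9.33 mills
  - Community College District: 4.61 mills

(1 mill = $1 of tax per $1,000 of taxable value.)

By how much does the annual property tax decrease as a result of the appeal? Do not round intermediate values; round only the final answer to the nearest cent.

$1,989.24

Old assessed value = $207,000 × 0.92 = $190,440
New assessed value = $139,725 × 0.92 = $128,547
Combined rate = 0.0118 + 0.0064 + 0.00933 + 0.00461 = 0.03214
Old tax = $190,440 × 0.03214 = $6,120.7416
New tax = $128,547 × 0.03214 = $4,131.50058
Reduction = $6,120.7416 − $4,131.50058 = $1,989.24102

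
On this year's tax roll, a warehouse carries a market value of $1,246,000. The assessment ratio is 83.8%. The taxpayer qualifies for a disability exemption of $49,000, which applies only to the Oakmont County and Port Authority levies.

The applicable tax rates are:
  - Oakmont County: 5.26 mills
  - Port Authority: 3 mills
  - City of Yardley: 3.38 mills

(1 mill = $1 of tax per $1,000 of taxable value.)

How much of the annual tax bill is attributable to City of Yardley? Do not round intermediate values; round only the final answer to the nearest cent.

Assessed value = $1,246,000 × 0.838 = $1,044,148
City of Yardley taxable value = $1,044,148 (exemption does not apply)
City of Yardley levy = $1,044,148 × 0.00338 = $3,529.22024

$3,529.22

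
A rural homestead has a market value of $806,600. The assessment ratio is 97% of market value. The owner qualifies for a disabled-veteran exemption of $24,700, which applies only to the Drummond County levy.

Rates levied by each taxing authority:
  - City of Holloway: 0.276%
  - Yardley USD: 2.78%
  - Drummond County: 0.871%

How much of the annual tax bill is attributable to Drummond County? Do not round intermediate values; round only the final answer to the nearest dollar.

$6,600

Assessed value = $806,600 × 0.97 = $782,402
Drummond County taxable value = $782,402 − $24,700 = $757,702
Drummond County levy = $757,702 × 0.00871 = $6,599.58442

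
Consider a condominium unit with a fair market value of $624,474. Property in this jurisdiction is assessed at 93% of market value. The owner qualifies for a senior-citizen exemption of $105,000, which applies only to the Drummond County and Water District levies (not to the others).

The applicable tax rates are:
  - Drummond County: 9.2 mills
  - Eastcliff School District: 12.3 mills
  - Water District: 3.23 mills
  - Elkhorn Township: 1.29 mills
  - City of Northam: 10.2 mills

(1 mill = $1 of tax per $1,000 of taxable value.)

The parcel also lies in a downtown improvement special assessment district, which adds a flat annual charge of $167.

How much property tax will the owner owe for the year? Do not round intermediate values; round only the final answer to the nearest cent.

$19,897.01

Assessed value = $624,474 × 0.93 = $580,760.82
Drummond County: ($580,760.82 − $105,000) × 0.0092 = $475,760.82 × 0.0092 = $4,376.999544
Eastcliff School District: $580,760.82 × 0.0123 = $7,143.358086
Water District: ($580,760.82 − $105,000) × 0.00323 = $475,760.82 × 0.00323 = $1,536.7074486
Elkhorn Township: $580,760.82 × 0.00129 = $749.1814578
City of Northam: $580,760.82 × 0.0102 = $5,923.760364
Levies subtotal = $19,730.0069004
Total = $19,730.0069004 + $167 = $19,897.0069004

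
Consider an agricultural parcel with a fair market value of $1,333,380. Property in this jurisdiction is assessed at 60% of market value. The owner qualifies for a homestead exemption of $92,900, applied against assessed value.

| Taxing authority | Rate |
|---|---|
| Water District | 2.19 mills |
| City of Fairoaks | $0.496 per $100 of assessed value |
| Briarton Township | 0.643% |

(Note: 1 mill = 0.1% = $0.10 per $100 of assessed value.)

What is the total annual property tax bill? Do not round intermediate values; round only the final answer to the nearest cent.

$9,602.80

Assessed value = $1,333,380 × 0.6 = $800,028
Taxable value = $800,028 − $92,900 = $707,128
Water District: $707,128 × 0.00219 = $1,548.61032
City of Fairoaks: $707,128 × 0.00496 = $3,507.35488
Briarton Township: $707,128 × 0.00643 = $4,546.83304
Total = $9,602.79824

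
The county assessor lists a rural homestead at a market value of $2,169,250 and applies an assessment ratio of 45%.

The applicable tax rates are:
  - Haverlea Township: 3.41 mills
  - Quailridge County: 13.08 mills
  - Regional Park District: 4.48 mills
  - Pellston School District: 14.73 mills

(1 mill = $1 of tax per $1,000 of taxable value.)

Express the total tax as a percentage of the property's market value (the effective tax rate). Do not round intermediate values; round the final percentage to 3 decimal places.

Assessed value = $2,169,250 × 0.45 = $976,162.5
Haverlea Township: $976,162.5 × 0.00341 = $3,328.714125
Quailridge County: $976,162.5 × 0.01308 = $12,768.2055
Regional Park District: $976,162.5 × 0.00448 = $4,373.208
Pellston School District: $976,162.5 × 0.01473 = $14,378.873625
Total tax = $34,849.00125
Effective rate = $34,849.00125 ÷ $2,169,250 = 1.607% of market value

1.607%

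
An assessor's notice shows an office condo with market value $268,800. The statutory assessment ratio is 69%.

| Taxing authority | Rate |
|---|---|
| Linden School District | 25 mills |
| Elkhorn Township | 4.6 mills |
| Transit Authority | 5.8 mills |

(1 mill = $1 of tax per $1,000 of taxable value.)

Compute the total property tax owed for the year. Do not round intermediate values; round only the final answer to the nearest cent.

Assessed value = $268,800 × 0.69 = $185,472
Linden School District: $185,472 × 0.025 = $4,636.8
Elkhorn Township: $185,472 × 0.0046 = $853.1712
Transit Authority: $185,472 × 0.0058 = $1,075.7376
Total = $4,636.8 + $853.1712 + $1,075.7376 = $6,565.7088

$6,565.71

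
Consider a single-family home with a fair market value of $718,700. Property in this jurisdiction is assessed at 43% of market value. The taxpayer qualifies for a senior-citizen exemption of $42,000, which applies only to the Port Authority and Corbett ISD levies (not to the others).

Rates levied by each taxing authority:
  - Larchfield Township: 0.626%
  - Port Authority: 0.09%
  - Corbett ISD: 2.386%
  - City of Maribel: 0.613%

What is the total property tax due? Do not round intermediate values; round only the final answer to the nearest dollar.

$10,441

Assessed value = $718,700 × 0.43 = $309,041
Larchfield Township: $309,041 × 0.00626 = $1,934.59666
Port Authority: ($309,041 − $42,000) × 0.0009 = $267,041 × 0.0009 = $240.3369
Corbett ISD: ($309,041 − $42,000) × 0.02386 = $267,041 × 0.02386 = $6,371.59826
City of Maribel: $309,041 × 0.00613 = $1,894.42133
Total = $10,440.95315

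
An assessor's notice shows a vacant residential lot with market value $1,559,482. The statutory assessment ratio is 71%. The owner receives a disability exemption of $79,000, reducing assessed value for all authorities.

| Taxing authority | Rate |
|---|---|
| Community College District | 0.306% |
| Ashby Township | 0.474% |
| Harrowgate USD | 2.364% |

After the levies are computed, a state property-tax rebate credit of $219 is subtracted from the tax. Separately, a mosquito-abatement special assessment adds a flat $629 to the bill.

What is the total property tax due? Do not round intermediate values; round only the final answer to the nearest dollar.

Assessed value = $1,559,482 × 0.71 = $1,107,232.22
Taxable value = $1,107,232.22 − $79,000 = $1,028,232.22
Community College District: $1,028,232.22 × 0.00306 = $3,146.3905932
Ashby Township: $1,028,232.22 × 0.00474 = $4,873.8207228
Harrowgate USD: $1,028,232.22 × 0.02364 = $24,307.4096808
Levies subtotal = $32,327.6209968
After credit = $32,327.6209968 − $219 = $32,108.6209968
Total = $32,108.6209968 + $629 = $32,737.6209968

$32,738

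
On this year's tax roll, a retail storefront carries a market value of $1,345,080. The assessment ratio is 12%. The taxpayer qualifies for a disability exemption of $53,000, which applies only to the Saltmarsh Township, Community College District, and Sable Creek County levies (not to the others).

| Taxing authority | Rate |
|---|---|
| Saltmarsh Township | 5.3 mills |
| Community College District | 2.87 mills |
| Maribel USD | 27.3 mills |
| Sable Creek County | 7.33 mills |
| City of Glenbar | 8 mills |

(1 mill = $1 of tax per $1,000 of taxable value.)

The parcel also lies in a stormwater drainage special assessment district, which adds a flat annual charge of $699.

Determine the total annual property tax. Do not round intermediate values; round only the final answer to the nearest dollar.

$8,077

Assessed value = $1,345,080 × 0.12 = $161,409.6
Saltmarsh Township: ($161,409.6 − $53,000) × 0.0053 = $108,409.6 × 0.0053 = $574.57088
Community College District: ($161,409.6 − $53,000) × 0.00287 = $108,409.6 × 0.00287 = $311.135552
Maribel USD: $161,409.6 × 0.0273 = $4,406.48208
Sable Creek County: ($161,409.6 − $53,000) × 0.00733 = $108,409.6 × 0.00733 = $794.642368
City of Glenbar: $161,409.6 × 0.008 = $1,291.2768
Levies subtotal = $7,378.10768
Total = $7,378.10768 + $699 = $8,077.10768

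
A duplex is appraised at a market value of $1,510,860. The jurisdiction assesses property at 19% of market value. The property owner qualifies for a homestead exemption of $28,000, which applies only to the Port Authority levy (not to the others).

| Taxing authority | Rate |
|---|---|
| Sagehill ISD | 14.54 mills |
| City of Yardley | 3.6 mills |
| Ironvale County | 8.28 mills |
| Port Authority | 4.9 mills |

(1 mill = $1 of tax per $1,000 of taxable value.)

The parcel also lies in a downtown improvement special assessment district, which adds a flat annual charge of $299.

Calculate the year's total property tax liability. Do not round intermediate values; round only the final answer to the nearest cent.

Assessed value = $1,510,860 × 0.19 = $287,063.4
Sagehill ISD: $287,063.4 × 0.01454 = $4,173.901836
City of Yardley: $287,063.4 × 0.0036 = $1,033.42824
Ironvale County: $287,063.4 × 0.00828 = $2,376.884952
Port Authority: ($287,063.4 − $28,000) × 0.0049 = $259,063.4 × 0.0049 = $1,269.41066
Levies subtotal = $8,853.625688
Total = $8,853.625688 + $299 = $9,152.625688

$9,152.63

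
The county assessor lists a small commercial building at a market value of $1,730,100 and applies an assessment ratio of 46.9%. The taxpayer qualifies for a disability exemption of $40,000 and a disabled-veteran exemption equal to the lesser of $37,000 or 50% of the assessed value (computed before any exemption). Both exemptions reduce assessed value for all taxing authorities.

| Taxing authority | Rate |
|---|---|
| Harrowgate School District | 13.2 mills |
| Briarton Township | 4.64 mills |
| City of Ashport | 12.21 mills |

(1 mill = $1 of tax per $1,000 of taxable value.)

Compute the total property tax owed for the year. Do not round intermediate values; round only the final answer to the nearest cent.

Assessed value = $1,730,100 × 0.469 = $811,416.9
Disabled-veteran exemption = min($37,000, 50% × $811,416.9) = min($37,000, $405,708.45) = $37,000 (dollar cap binds)
Taxable value = $811,416.9 − $40,000 − $37,000 = $734,416.9
Harrowgate School District: $734,416.9 × 0.0132 = $9,694.30308
Briarton Township: $734,416.9 × 0.00464 = $3,407.694416
City of Ashport: $734,416.9 × 0.01221 = $8,967.230349
Total = $22,069.227845

$22,069.23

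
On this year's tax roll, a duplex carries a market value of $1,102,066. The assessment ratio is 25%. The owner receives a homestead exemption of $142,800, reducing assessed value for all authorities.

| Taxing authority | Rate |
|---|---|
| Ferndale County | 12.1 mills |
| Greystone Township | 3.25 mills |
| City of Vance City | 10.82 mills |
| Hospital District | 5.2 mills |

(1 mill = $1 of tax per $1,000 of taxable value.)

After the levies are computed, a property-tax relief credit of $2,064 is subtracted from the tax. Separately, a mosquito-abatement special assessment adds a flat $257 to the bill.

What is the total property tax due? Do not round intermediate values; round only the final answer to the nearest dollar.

Assessed value = $1,102,066 × 0.25 = $275,516.5
Taxable value = $275,516.5 − $142,800 = $132,716.5
Ferndale County: $132,716.5 × 0.0121 = $1,605.86965
Greystone Township: $132,716.5 × 0.00325 = $431.328625
City of Vance City: $132,716.5 × 0.01082 = $1,435.99253
Hospital District: $132,716.5 × 0.0052 = $690.1258
Levies subtotal = $4,163.316605
After credit = $4,163.316605 − $2,064 = $2,099.316605
Total = $2,099.316605 + $257 = $2,356.316605

$2,356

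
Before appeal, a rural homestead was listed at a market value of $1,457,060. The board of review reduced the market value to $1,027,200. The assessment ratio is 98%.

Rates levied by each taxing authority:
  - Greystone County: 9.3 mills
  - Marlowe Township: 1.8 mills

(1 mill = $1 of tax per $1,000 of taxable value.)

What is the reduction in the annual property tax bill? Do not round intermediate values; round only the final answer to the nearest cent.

$4,676.02

Old assessed value = $1,457,060 × 0.98 = $1,427,918.8
New assessed value = $1,027,200 × 0.98 = $1,006,656
Combined rate = 0.0093 + 0.0018 = 0.0111
Old tax = $1,427,918.8 × 0.0111 = $15,849.89868
New tax = $1,006,656 × 0.0111 = $11,173.8816
Reduction = $15,849.89868 − $11,173.8816 = $4,676.01708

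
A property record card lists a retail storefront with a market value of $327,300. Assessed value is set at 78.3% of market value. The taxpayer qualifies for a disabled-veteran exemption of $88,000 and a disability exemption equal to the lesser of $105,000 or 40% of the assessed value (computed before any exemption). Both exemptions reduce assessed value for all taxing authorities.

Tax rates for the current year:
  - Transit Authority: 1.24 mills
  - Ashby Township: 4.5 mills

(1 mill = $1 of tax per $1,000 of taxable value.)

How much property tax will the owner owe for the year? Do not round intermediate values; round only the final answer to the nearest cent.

Assessed value = $327,300 × 0.783 = $256,275.9
Disability exemption = min($105,000, 40% × $256,275.9) = min($105,000, $102,510.36) = $102,510.36 (percentage binds)
Taxable value = $256,275.9 − $88,000 − $102,510.36 = $65,765.54
Transit Authority: $65,765.54 × 0.00124 = $81.5492696
Ashby Township: $65,765.54 × 0.0045 = $295.94493
Total = $377.4941996

$377.49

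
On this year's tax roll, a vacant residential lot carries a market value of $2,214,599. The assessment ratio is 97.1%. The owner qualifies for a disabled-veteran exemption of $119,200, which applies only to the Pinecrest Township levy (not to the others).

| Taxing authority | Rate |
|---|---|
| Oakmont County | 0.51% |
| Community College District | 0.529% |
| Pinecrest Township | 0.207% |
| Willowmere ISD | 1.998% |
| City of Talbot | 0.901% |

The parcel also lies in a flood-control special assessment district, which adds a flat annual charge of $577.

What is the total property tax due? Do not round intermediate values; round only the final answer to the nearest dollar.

$89,463

Assessed value = $2,214,599 × 0.971 = $2,150,375.629
Oakmont County: $2,150,375.629 × 0.0051 = $10,966.9157079
Community College District: $2,150,375.629 × 0.00529 = $11,375.48707741
Pinecrest Township: ($2,150,375.629 − $119,200) × 0.00207 = $2,031,175.629 × 0.00207 = $4,204.53355203
Willowmere ISD: $2,150,375.629 × 0.01998 = $42,964.50506742
City of Talbot: $2,150,375.629 × 0.00901 = $19,374.88441729
Levies subtotal = $88,886.32582205
Total = $88,886.32582205 + $577 = $89,463.32582205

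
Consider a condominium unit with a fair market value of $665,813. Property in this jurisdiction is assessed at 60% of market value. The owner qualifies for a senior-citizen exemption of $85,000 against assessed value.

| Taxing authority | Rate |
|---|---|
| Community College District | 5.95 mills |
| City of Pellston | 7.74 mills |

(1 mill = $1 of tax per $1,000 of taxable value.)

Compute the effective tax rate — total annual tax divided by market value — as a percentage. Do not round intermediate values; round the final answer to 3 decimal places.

0.647%

Assessed value = $665,813 × 0.6 = $399,487.8
Taxable value = $399,487.8 − $85,000 = $314,487.8
Community College District: $314,487.8 × 0.00595 = $1,871.20241
City of Pellston: $314,487.8 × 0.00774 = $2,434.135572
Total tax = $4,305.337982
Effective rate = $4,305.337982 ÷ $665,813 = 0.647% of market value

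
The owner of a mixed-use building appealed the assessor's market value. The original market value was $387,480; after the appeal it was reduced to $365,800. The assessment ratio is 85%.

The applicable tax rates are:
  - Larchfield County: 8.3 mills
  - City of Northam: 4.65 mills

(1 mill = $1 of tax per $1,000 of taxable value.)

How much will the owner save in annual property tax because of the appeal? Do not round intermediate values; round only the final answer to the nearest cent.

Old assessed value = $387,480 × 0.85 = $329,358
New assessed value = $365,800 × 0.85 = $310,930
Combined rate = 0.0083 + 0.00465 = 0.01295
Old tax = $329,358 × 0.01295 = $4,265.1861
New tax = $310,930 × 0.01295 = $4,026.5435
Reduction = $4,265.1861 − $4,026.5435 = $238.6426

$238.64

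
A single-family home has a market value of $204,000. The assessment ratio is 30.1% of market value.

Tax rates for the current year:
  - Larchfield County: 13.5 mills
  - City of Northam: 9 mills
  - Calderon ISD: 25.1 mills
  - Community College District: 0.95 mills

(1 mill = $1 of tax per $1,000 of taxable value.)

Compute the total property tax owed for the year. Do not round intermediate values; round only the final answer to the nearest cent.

$2,981.16

Assessed value = $204,000 × 0.301 = $61,404
Larchfield County: $61,404 × 0.0135 = $828.954
City of Northam: $61,404 × 0.009 = $552.636
Calderon ISD: $61,404 × 0.0251 = $1,541.2404
Community College District: $61,404 × 0.00095 = $58.3338
Total = $828.954 + $552.636 + $1,541.2404 + $58.3338 = $2,981.1642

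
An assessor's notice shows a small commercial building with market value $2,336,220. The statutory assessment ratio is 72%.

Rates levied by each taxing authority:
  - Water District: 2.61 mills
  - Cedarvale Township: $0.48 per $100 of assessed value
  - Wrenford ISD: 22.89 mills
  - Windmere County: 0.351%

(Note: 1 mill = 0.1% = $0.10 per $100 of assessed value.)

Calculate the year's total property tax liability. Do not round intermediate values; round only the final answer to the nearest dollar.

Assessed value = $2,336,220 × 0.72 = $1,682,078.4
Water District: $1,682,078.4 × 0.00261 = $4,390.224624
Cedarvale Township: $1,682,078.4 × 0.0048 = $8,073.97632
Wrenford ISD: $1,682,078.4 × 0.02289 = $38,502.774576
Windmere County: $1,682,078.4 × 0.00351 = $5,904.095184
Total = $56,871.070704

$56,871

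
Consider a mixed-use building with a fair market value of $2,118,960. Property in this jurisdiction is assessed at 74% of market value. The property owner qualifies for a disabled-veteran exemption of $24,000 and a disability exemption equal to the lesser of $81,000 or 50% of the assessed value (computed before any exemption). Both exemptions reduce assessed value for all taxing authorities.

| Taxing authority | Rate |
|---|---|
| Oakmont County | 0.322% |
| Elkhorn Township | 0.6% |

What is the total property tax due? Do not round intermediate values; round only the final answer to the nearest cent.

Assessed value = $2,118,960 × 0.74 = $1,568,030.4
Disability exemption = min($81,000, 50% × $1,568,030.4) = min($81,000, $784,015.2) = $81,000 (dollar cap binds)
Taxable value = $1,568,030.4 − $24,000 − $81,000 = $1,463,030.4
Oakmont County: $1,463,030.4 × 0.00322 = $4,710.957888
Elkhorn Township: $1,463,030.4 × 0.006 = $8,778.1824
Total = $13,489.140288

$13,489.14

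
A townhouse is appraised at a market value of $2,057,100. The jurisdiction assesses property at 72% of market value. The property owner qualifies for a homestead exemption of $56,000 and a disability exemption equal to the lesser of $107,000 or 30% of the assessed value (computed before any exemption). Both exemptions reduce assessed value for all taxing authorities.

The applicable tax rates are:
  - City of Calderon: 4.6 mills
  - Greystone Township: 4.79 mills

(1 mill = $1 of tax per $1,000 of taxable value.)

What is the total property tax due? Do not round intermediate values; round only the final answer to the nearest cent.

$12,377.07

Assessed value = $2,057,100 × 0.72 = $1,481,112
Disability exemption = min($107,000, 30% × $1,481,112) = min($107,000, $444,333.6) = $107,000 (dollar cap binds)
Taxable value = $1,481,112 − $56,000 − $107,000 = $1,318,112
City of Calderon: $1,318,112 × 0.0046 = $6,063.3152
Greystone Township: $1,318,112 × 0.00479 = $6,313.75648
Total = $12,377.07168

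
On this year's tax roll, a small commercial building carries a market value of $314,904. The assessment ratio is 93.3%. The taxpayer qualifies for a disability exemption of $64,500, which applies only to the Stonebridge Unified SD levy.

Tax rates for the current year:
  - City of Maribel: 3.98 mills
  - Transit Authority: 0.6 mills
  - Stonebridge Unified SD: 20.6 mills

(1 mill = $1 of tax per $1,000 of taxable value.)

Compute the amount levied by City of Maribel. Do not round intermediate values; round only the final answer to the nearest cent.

Assessed value = $314,904 × 0.933 = $293,805.432
City of Maribel taxable value = $293,805.432 (exemption does not apply)
City of Maribel levy = $293,805.432 × 0.00398 = $1,169.34561936

$1,169.35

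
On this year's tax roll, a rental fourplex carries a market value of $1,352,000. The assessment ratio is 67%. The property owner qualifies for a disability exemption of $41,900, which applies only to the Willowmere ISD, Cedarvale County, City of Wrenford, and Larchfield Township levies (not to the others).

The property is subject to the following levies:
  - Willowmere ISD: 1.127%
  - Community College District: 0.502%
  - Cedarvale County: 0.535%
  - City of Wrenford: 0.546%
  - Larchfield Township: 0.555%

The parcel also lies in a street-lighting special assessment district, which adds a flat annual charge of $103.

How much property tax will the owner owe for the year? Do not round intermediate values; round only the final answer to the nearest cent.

Assessed value = $1,352,000 × 0.67 = $905,840
Willowmere ISD: ($905,840 − $41,900) × 0.01127 = $863,940 × 0.01127 = $9,736.6038
Community College District: $905,840 × 0.00502 = $4,547.3168
Cedarvale County: ($905,840 − $41,900) × 0.00535 = $863,940 × 0.00535 = $4,622.079
City of Wrenford: ($905,840 − $41,900) × 0.00546 = $863,940 × 0.00546 = $4,717.1124
Larchfield Township: ($905,840 − $41,900) × 0.00555 = $863,940 × 0.00555 = $4,794.867
Levies subtotal = $28,417.979
Total = $28,417.979 + $103 = $28,520.979

$28,520.98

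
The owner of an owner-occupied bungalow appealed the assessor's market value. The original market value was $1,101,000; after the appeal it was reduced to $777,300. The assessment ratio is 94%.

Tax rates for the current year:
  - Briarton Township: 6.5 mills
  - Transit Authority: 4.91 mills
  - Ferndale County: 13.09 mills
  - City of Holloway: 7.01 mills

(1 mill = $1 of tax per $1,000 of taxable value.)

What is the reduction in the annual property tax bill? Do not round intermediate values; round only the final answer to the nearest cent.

$9,587.80

Old assessed value = $1,101,000 × 0.94 = $1,034,940
New assessed value = $777,300 × 0.94 = $730,662
Combined rate = 0.0065 + 0.00491 + 0.01309 + 0.00701 = 0.03151
Old tax = $1,034,940 × 0.03151 = $32,610.9594
New tax = $730,662 × 0.03151 = $23,023.15962
Reduction = $32,610.9594 − $23,023.15962 = $9,587.79978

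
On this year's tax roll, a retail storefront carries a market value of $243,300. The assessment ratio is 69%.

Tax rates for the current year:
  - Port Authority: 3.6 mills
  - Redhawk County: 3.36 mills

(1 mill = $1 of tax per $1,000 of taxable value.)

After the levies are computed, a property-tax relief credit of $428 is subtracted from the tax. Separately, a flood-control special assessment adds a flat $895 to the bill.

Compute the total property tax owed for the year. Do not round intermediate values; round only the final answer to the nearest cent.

$1,635.42

Assessed value = $243,300 × 0.69 = $167,877
Port Authority: $167,877 × 0.0036 = $604.3572
Redhawk County: $167,877 × 0.00336 = $564.06672
Levies subtotal = $1,168.42392
After credit = $1,168.42392 − $428 = $740.42392
Total = $740.42392 + $895 = $1,635.42392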